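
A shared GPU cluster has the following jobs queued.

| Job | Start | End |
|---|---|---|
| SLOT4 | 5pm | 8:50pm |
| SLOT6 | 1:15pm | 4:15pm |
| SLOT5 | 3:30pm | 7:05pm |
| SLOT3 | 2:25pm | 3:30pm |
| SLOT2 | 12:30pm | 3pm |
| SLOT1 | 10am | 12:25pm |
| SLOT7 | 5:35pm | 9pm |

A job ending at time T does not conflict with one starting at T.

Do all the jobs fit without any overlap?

No

Sorted by start: SLOT1, SLOT2, SLOT6, SLOT3, SLOT5, SLOT4, SLOT7.
SLOT2 starts after SLOT1 ends; SLOT1 is clear from here.
SLOT6 starts before SLOT2 ends → SLOT2 and SLOT6 overlap.
That's a conflict, so the schedule is not conflict-free.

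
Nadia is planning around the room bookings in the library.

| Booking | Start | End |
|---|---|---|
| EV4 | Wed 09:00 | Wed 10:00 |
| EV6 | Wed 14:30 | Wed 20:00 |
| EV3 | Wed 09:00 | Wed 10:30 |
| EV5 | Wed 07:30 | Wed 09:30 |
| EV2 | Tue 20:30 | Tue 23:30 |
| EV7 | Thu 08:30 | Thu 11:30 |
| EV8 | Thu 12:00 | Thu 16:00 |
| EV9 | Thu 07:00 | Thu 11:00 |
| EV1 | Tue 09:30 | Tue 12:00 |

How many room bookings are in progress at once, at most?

3

Sweep the timeline, counting +1 at each start and −1 at each end (ends before starts at a tie):
Tue 09:30 start EV1 → 1
Tue 12:00 end EV1 → 0
Tue 20:30 start EV2 → 1
Tue 23:30 end EV2 → 0
Wed 07:30 start EV5 → 1
Wed 09:00 start EV3 → 2
Wed 09:00 start EV4 → 3
Wed 09:30 end EV5 → 2
Wed 10:00 end EV4 → 1
Wed 10:30 end EV3 → 0
Wed 14:30 start EV6 → 1
Wed 20:00 end EV6 → 0
Thu 07:00 start EV9 → 1
Thu 08:30 start EV7 → 2
Thu 11:00 end EV9 → 1
Thu 11:30 end EV7 → 0
Thu 12:00 start EV8 → 1
Thu 16:00 end EV8 → 0
Peak is 3, at Wed 09:00 (EV3, EV4, EV5).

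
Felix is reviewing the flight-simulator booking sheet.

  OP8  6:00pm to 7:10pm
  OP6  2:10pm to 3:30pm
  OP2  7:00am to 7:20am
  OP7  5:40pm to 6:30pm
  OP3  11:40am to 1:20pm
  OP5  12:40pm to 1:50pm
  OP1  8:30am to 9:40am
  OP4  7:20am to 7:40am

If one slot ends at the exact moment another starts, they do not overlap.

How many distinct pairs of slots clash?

2

Sorted by start: OP2, OP4, OP1, OP3, OP5, OP6, OP7, OP8.
OP4 starts exactly when OP2 ends (back-to-back, no overlap), so OP2 has no further overlaps.
OP1 starts after OP4 ends, so OP4 has no further overlaps.
OP3 starts after OP1 ends, so OP1 has no further overlaps.
OP5 starts before OP3 ends → OP3 and OP5 overlap.
OP6 starts after OP3 ends, so OP3 has no further overlaps.
OP6 starts after OP5 ends, so OP5 has no further overlaps.
OP7 starts after OP6 ends, so OP6 has no further overlaps.
OP8 starts before OP7 ends → OP7 and OP8 overlap.
Overlapping pairs: OP3 & OP5, OP7 & OP8 — 2 in total.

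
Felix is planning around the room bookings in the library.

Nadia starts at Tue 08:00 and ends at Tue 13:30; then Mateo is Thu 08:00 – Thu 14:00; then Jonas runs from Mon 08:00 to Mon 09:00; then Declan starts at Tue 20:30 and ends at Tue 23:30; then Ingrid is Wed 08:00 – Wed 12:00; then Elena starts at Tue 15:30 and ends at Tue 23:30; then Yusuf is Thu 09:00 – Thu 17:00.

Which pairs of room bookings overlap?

Sorted by start: Jonas, Nadia, Elena, Declan, Ingrid, Mateo, Yusuf.
Nadia starts after Jonas ends — done with Jonas.
Elena starts after Nadia ends — done with Nadia.
Declan starts before Elena ends → Elena and Declan overlap.
Ingrid starts after Elena ends — done with Elena.
Ingrid starts after Declan ends — done with Declan.
Mateo starts after Ingrid ends — done with Ingrid.
Yusuf starts before Mateo ends → Mateo and Yusuf overlap.

Declan & Elena, Mateo & Yusuf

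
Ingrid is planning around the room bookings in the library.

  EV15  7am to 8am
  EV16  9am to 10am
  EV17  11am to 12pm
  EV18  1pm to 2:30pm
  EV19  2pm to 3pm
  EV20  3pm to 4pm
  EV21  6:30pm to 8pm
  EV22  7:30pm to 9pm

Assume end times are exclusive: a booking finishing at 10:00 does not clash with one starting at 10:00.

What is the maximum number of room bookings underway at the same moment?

Sort all start/end points and keep a running count:
7am start EV15 → 1
8am end EV15 → 0
9am start EV16 → 1
10am end EV16 → 0
11am start EV17 → 1
12pm end EV17 → 0
1pm start EV18 → 1
2pm start EV19 → 2
2:30pm end EV18 → 1
3pm end EV19 → 0
3pm start EV20 → 1
4pm end EV20 → 0
6:30pm start EV21 → 1
7:30pm start EV22 → 2
8pm end EV21 → 1
9pm end EV22 → 0
Peak is 2, at 2pm (EV18, EV19).

2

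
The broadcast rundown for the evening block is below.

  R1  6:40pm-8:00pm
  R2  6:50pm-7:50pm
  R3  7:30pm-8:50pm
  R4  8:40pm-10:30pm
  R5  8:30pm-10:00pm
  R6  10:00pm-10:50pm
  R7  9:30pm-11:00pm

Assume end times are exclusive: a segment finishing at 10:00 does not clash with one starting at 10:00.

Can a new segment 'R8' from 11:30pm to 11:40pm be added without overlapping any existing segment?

R1: ends 8:00pm at or before R8 starts 11:30pm → clear.
R2: ends 7:50pm at or before R8 starts 11:30pm → clear.
R3: ends 8:50pm at or before R8 starts 11:30pm → clear.
R5: ends 10:00pm at or before R8 starts 11:30pm → clear.
R4: ends 10:30pm at or before R8 starts 11:30pm → clear.
R7: ends 11:00pm at or before R8 starts 11:30pm → clear.
R6: ends 10:50pm at or before R8 starts 11:30pm → clear.

Yes — the slot is free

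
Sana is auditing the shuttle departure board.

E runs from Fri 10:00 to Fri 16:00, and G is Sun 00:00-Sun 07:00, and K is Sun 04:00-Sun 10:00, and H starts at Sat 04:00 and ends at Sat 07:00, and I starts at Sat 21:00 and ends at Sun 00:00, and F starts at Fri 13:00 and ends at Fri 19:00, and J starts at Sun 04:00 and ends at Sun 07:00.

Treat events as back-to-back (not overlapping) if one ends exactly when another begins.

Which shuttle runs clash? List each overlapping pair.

E & F, G & J, G & K, J & K

Check each pair: they overlap iff neither finishes before the other starts.
Sorted by start: E, F, H, I, G, J, K.
F starts before E ends → E and F overlap.
H starts after E ends; E is clear from here.
H starts after F ends; F is clear from here.
I starts after H ends; H is clear from here.
G starts exactly when I ends (back-to-back, no overlap); I is clear from here.
J starts before G ends → G and J overlap.
K starts before G ends → G and K overlap.
K starts before J ends → J and K overlap.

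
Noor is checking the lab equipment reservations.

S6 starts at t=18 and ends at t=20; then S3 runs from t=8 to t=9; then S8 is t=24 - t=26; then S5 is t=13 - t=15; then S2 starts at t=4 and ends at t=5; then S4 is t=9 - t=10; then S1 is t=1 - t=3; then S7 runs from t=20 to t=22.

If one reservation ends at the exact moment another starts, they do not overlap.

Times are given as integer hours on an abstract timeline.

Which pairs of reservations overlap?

Sorted by start: S1, S2, S3, S4, S5, S6, S7, S8.
S2 starts after S1 ends — done with S1.
S3 starts after S2 ends — done with S2.
S4 starts exactly when S3 ends (back-to-back, no overlap) — done with S3.
S5 starts after S4 ends — done with S4.
S6 starts after S5 ends — done with S5.
S7 starts exactly when S6 ends (back-to-back, no overlap) — done with S6.
S8 starts after S7 ends.

no conflicts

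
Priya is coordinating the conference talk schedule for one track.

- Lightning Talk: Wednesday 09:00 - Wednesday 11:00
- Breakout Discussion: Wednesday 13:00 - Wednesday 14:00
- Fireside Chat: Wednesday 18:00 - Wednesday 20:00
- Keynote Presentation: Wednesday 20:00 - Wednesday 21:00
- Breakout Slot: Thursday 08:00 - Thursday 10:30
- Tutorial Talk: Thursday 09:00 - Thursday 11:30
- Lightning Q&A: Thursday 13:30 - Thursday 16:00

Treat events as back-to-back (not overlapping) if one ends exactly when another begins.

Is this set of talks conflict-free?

No

Two intervals overlap when each starts before the other ends.
Sorted by start: Lightning Talk, Breakout Discussion, Fireside Chat, Keynote Presentation, Breakout Slot, Tutorial Talk, Lightning Q&A.
Breakout Discussion starts after Lightning Talk ends, so Lightning Talk has no further overlaps.
Fireside Chat starts after Breakout Discussion ends, so Breakout Discussion has no further overlaps.
Keynote Presentation starts exactly when Fireside Chat ends (back-to-back, no overlap), so Fireside Chat has no further overlaps.
Breakout Slot starts after Keynote Presentation ends, so Keynote Presentation has no further overlaps.
Tutorial Talk starts before Breakout Slot ends → Breakout Slot and Tutorial Talk overlap.
That's a conflict, so the schedule is not conflict-free.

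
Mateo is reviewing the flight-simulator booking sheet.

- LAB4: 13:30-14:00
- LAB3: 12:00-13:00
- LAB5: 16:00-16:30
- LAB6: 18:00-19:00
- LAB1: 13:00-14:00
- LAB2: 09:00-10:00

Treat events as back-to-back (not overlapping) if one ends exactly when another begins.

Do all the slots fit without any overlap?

No

Sorted by start: LAB2, LAB3, LAB1, LAB4, LAB5, LAB6.
LAB3 starts after LAB2 ends, so nothing later overlaps LAB2 either.
LAB1 starts exactly when LAB3 ends (back-to-back, no overlap), so nothing later overlaps LAB3 either.
LAB4 starts before LAB1 ends → LAB1 and LAB4 overlap.
That's a conflict, so the schedule is not conflict-free.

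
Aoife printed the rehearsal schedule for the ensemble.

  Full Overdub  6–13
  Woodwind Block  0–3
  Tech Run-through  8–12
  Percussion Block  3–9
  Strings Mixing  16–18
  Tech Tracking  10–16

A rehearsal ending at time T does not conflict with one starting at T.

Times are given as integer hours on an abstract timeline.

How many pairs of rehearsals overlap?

5

Check each pair: they overlap iff neither finishes before the other starts.
Sorted by start: Woodwind Block, Percussion Block, Full Overdub, Tech Run-through, Tech Tracking, Strings Mixing.
Percussion Block starts exactly when Woodwind Block ends (back-to-back, no overlap), so nothing later overlaps Woodwind Block either.
Full Overdub starts before Percussion Block ends → Percussion Block and Full Overdub overlap.
Tech Run-through starts before Percussion Block ends → Percussion Block and Tech Run-through overlap.
Tech Tracking starts after Percussion Block ends, so nothing later overlaps Percussion Block either.
Tech Run-through starts before Full Overdub ends → Full Overdub and Tech Run-through overlap.
Tech Tracking starts before Full Overdub ends → Full Overdub and Tech Tracking overlap.
Strings Mixing starts after Full Overdub ends.
Tech Tracking starts before Tech Run-through ends → Tech Run-through and Tech Tracking overlap.
Strings Mixing starts after Tech Run-through ends.
Strings Mixing starts exactly when Tech Tracking ends (back-to-back, no overlap).
Overlapping pairs: Full Overdub & Percussion Block, Full Overdub & Tech Run-through, Full Overdub & Tech Tracking, Percussion Block & Tech Run-through, Tech Run-through & Tech Tracking — 5 in total.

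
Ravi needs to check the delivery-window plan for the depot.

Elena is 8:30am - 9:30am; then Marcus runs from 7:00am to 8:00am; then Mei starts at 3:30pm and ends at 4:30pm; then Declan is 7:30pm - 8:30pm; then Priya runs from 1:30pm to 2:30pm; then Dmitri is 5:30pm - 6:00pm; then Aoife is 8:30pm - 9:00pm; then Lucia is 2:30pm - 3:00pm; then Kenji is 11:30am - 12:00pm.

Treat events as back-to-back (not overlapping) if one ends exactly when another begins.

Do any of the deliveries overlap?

No

Check each pair: they overlap iff neither finishes before the other starts.
Sorted by start: Marcus, Elena, Kenji, Priya, Lucia, Mei, Dmitri, Declan, Aoife.
Elena starts after Marcus ends, so Marcus has no further overlaps.
Kenji starts after Elena ends, so Elena has no further overlaps.
Priya starts after Kenji ends, so Kenji has no further overlaps.
Lucia starts exactly when Priya ends (back-to-back, no overlap), so Priya has no further overlaps.
Mei starts after Lucia ends, so Lucia has no further overlaps.
Dmitri starts after Mei ends, so Mei has no further overlaps.
Declan starts after Dmitri ends, so Dmitri has no further overlaps.
Aoife starts exactly when Declan ends (back-to-back, no overlap).
Every pair is clear; the schedule has no overlaps.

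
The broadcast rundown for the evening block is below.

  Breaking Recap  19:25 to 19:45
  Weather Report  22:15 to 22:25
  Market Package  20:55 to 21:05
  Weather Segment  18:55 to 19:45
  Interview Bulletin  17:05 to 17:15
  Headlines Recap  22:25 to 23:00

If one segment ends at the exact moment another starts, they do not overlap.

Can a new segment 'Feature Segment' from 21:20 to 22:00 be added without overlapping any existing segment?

Interview Bulletin: ends 17:15 at or before Feature Segment starts 21:20 → clear.
Weather Segment: ends 19:45 at or before Feature Segment starts 21:20 → clear.
Breaking Recap: ends 19:45 at or before Feature Segment starts 21:20 → clear.
Market Package: ends 21:05 at or before Feature Segment starts 21:20 → clear.
Weather Report: starts 22:15 at or after Feature Segment ends 22:00 → clear.
Headlines Recap: starts 22:25 at or after Feature Segment ends 22:00 → clear.

Yes — the slot is free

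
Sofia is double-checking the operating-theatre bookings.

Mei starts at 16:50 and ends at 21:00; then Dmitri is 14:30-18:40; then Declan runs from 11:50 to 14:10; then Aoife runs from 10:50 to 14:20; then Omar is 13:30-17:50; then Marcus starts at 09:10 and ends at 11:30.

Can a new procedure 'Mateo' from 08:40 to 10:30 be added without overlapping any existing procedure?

No — it overlaps Marcus

Marcus: starts 09:10 before Mateo ends 10:30, and ends 11:30 after Mateo starts 08:40 → overlap.
Aoife: starts 10:50 at or after Mateo ends 10:30 → clear.
Declan: starts 11:50 at or after Mateo ends 10:30 → clear.
Omar: starts 13:30 at or after Mateo ends 10:30 → clear.
Dmitri: starts 14:30 at or after Mateo ends 10:30 → clear.
Mei: starts 16:50 at or after Mateo ends 10:30 → clear.
Mateo overlaps Marcus.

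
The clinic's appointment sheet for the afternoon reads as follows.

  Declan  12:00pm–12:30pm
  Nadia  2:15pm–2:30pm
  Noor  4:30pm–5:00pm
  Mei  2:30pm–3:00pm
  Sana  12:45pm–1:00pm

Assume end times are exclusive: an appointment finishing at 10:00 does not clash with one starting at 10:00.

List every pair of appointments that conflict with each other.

no overlapping pairs

Two intervals overlap when each starts before the other ends.
Sorted by start: Declan, Sana, Nadia, Mei, Noor.
Sana starts after Declan ends, so nothing later overlaps Declan either.
Nadia starts after Sana ends, so nothing later overlaps Sana either.
Mei starts exactly when Nadia ends (back-to-back, no overlap), so nothing later overlaps Nadia either.
Noor starts after Mei ends.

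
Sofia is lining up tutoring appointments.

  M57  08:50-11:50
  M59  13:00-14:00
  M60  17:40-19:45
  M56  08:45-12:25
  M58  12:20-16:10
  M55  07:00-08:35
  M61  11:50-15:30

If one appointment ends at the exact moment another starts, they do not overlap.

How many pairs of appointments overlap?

Sorted by start: M55, M56, M57, M61, M58, M59, M60.
M56 starts after M55 ends, so nothing later overlaps M55 either.
M57 starts before M56 ends → M56 and M57 overlap.
M61 starts before M56 ends → M56 and M61 overlap.
M58 starts before M56 ends → M56 and M58 overlap.
M59 starts after M56 ends, so nothing later overlaps M56 either.
M61 starts exactly when M57 ends (back-to-back, no overlap), so nothing later overlaps M57 either.
M58 starts before M61 ends → M61 and M58 overlap.
M59 starts before M61 ends → M61 and M59 overlap.
M60 starts after M61 ends.
M59 starts before M58 ends → M58 and M59 overlap.
M60 starts after M58 ends.
M60 starts after M59 ends.
Overlapping pairs: M56 & M57, M56 & M58, M56 & M61, M58 & M59, M58 & M61, M59 & M61 — 6 in total.

6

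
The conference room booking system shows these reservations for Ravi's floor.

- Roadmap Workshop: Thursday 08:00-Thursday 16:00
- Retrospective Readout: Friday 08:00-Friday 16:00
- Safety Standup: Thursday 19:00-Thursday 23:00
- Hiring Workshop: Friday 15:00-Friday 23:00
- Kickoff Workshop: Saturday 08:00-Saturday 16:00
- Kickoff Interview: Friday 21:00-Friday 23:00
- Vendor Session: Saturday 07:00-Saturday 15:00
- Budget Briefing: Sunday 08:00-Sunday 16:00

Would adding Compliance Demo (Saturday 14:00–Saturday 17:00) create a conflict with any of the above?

Yes — it overlaps Kickoff Workshop, Vendor Session

Roadmap Workshop: ends Thursday 16:00 at or before Compliance Demo starts Saturday 14:00 → clear.
Safety Standup: ends Thursday 23:00 at or before Compliance Demo starts Saturday 14:00 → clear.
Retrospective Readout: ends Friday 16:00 at or before Compliance Demo starts Saturday 14:00 → clear.
Hiring Workshop: ends Friday 23:00 at or before Compliance Demo starts Saturday 14:00 → clear.
Kickoff Interview: ends Friday 23:00 at or before Compliance Demo starts Saturday 14:00 → clear.
Vendor Session: starts Saturday 07:00 before Compliance Demo ends Saturday 17:00, and ends Saturday 15:00 after Compliance Demo starts Saturday 14:00 → overlap.
Kickoff Workshop: starts Saturday 08:00 before Compliance Demo ends Saturday 17:00, and ends Saturday 16:00 after Compliance Demo starts Saturday 14:00 → overlap.
Budget Briefing: starts Sunday 08:00 at or after Compliance Demo ends Saturday 17:00 → clear.
Compliance Demo overlaps Kickoff Workshop, Vendor Session.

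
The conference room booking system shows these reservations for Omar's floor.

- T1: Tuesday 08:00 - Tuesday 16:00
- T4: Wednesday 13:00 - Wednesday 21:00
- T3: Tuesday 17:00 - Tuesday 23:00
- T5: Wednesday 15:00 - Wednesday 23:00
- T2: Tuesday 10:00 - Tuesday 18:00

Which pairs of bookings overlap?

Two intervals overlap when each starts before the other ends.
Sorted by start: T1, T2, T3, T4, T5.
T2 starts before T1 ends → T1 and T2 overlap.
T3 starts after T1 ends — done with T1.
T3 starts before T2 ends → T2 and T3 overlap.
T4 starts after T2 ends — done with T2.
T4 starts after T3 ends — done with T3.
T5 starts before T4 ends → T4 and T5 overlap.

T1 & T2, T2 & T3, T4 & T5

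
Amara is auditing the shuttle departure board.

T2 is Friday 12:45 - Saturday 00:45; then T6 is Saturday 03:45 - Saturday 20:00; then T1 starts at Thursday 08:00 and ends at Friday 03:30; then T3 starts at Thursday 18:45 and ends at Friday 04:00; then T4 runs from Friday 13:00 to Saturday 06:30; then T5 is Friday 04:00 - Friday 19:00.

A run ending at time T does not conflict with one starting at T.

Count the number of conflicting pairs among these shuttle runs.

5

Two intervals overlap when each starts before the other ends.
Sorted by start: T1, T3, T5, T2, T4, T6.
T3 starts before T1 ends → T1 and T3 overlap.
T5 starts after T1 ends, so nothing later overlaps T1 either.
T5 starts exactly when T3 ends (back-to-back, no overlap), so nothing later overlaps T3 either.
T2 starts before T5 ends → T5 and T2 overlap.
T4 starts before T5 ends → T5 and T4 overlap.
T6 starts after T5 ends.
T4 starts before T2 ends → T2 and T4 overlap.
T6 starts after T2 ends.
T6 starts before T4 ends → T4 and T6 overlap.
Overlapping pairs: T1 & T3, T2 & T4, T2 & T5, T4 & T5, T4 & T6 — 5 in total.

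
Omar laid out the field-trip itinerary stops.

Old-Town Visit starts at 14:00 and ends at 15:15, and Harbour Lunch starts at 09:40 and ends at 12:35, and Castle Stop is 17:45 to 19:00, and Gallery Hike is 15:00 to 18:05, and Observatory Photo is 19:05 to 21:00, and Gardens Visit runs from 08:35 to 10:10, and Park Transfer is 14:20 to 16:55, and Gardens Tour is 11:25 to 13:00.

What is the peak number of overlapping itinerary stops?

Sort all start/end points and keep a running count:
08:35 start Gardens Visit → 1
09:40 start Harbour Lunch → 2
10:10 end Gardens Visit → 1
11:25 start Gardens Tour → 2
12:35 end Harbour Lunch → 1
13:00 end Gardens Tour → 0
14:00 start Old-Town Visit → 1
14:20 start Park Transfer → 2
15:00 start Gallery Hike → 3
15:15 end Old-Town Visit → 2
16:55 end Park Transfer → 1
17:45 start Castle Stop → 2
18:05 end Gallery Hike → 1
19:00 end Castle Stop → 0
19:05 start Observatory Photo → 1
21:00 end Observatory Photo → 0
Peak is 3, at 15:00 (Gallery Hike, Old-Town Visit, Park Transfer).

3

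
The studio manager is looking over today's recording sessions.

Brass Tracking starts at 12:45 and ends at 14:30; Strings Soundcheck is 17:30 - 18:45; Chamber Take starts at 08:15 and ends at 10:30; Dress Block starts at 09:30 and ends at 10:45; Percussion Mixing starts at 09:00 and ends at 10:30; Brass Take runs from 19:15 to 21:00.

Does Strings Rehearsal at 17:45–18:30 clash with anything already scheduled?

Chamber Take: ends 10:30 at or before Strings Rehearsal starts 17:45 → clear.
Percussion Mixing: ends 10:30 at or before Strings Rehearsal starts 17:45 → clear.
Dress Block: ends 10:45 at or before Strings Rehearsal starts 17:45 → clear.
Brass Tracking: ends 14:30 at or before Strings Rehearsal starts 17:45 → clear.
Strings Soundcheck: starts 17:30 before Strings Rehearsal ends 18:30, and ends 18:45 after Strings Rehearsal starts 17:45 → overlap.
Brass Take: starts 19:15 at or after Strings Rehearsal ends 18:30 → clear.
Strings Rehearsal overlaps Strings Soundcheck.

Yes — it overlaps Strings Soundcheck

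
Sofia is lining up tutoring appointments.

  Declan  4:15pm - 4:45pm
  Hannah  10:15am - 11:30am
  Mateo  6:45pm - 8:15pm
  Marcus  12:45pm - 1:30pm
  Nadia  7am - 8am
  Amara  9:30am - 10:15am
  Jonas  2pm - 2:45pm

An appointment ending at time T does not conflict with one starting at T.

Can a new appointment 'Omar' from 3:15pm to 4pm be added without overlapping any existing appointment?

Yes — the slot is free

Nadia: ends 8am at or before Omar starts 3:15pm → clear.
Amara: ends 10:15am at or before Omar starts 3:15pm → clear.
Hannah: ends 11:30am at or before Omar starts 3:15pm → clear.
Marcus: ends 1:30pm at or before Omar starts 3:15pm → clear.
Jonas: ends 2:45pm at or before Omar starts 3:15pm → clear.
Declan: starts 4:15pm at or after Omar ends 4pm → clear.
Mateo: starts 6:45pm at or after Omar ends 4pm → clear.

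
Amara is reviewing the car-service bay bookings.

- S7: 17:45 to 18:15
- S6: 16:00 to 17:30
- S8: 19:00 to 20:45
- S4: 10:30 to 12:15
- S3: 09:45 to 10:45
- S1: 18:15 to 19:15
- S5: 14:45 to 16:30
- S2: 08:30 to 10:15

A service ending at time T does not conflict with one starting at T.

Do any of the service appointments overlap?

Yes

Check each pair: they overlap iff neither finishes before the other starts.
Sorted by start: S2, S3, S4, S5, S6, S7, S1, S8.
S3 starts before S2 ends → S2 and S3 overlap.
That's a conflict, so the schedule is not conflict-free.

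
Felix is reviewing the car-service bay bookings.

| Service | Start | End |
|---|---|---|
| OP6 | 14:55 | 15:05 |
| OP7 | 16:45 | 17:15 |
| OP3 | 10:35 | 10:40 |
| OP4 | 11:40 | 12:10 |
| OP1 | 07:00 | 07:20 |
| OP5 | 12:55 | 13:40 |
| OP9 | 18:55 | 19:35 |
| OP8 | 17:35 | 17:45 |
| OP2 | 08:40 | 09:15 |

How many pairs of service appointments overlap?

Check each pair: they overlap iff neither finishes before the other starts.
Sorted by start: OP1, OP2, OP3, OP4, OP5, OP6, OP7, OP8, OP9.
OP2 starts after OP1 ends, so OP1 has no further overlaps.
OP3 starts after OP2 ends, so OP2 has no further overlaps.
OP4 starts after OP3 ends, so OP3 has no further overlaps.
OP5 starts after OP4 ends, so OP4 has no further overlaps.
OP6 starts after OP5 ends, so OP5 has no further overlaps.
OP7 starts after OP6 ends, so OP6 has no further overlaps.
OP8 starts after OP7 ends, so OP7 has no further overlaps.
OP9 starts after OP8 ends.
No pair overlaps.

0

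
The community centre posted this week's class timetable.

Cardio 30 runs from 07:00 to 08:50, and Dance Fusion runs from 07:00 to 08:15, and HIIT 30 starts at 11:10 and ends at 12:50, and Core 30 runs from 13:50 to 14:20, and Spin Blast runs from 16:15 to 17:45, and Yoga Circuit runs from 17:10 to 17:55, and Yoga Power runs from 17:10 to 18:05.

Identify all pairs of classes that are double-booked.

Cardio 30 & Dance Fusion, Spin Blast & Yoga Circuit, Spin Blast & Yoga Power, Yoga Circuit & Yoga Power

Sorted by start: Cardio 30, Dance Fusion, HIIT 30, Core 30, Spin Blast, Yoga Circuit, Yoga Power.
Dance Fusion starts before Cardio 30 ends → Cardio 30 and Dance Fusion overlap.
HIIT 30 starts after Cardio 30 ends — done with Cardio 30.
HIIT 30 starts after Dance Fusion ends — done with Dance Fusion.
Core 30 starts after HIIT 30 ends — done with HIIT 30.
Spin Blast starts after Core 30 ends — done with Core 30.
Yoga Circuit starts before Spin Blast ends → Spin Blast and Yoga Circuit overlap.
Yoga Power starts before Spin Blast ends → Spin Blast and Yoga Power overlap.
Yoga Power starts before Yoga Circuit ends → Yoga Circuit and Yoga Power overlap.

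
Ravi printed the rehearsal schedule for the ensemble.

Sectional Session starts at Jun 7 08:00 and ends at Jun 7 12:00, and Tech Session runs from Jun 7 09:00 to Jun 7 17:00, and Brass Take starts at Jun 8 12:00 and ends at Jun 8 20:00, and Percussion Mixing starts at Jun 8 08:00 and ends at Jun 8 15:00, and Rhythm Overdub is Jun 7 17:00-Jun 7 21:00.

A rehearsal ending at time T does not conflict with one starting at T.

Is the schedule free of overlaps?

No

Two intervals overlap when each starts before the other ends.
Sorted by start: Sectional Session, Tech Session, Rhythm Overdub, Percussion Mixing, Brass Take.
Tech Session starts before Sectional Session ends → Sectional Session and Tech Session overlap.
That's a conflict, so the schedule is not conflict-free.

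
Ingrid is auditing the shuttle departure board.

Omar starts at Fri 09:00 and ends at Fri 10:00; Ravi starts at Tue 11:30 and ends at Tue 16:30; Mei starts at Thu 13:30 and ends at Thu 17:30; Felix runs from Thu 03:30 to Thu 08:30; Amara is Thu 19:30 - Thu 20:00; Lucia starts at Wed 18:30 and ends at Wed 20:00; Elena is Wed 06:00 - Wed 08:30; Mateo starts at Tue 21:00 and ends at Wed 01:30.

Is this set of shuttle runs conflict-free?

Sorted by start: Ravi, Mateo, Elena, Lucia, Felix, Mei, Amara, Omar.
Mateo starts after Ravi ends, so Ravi has no further overlaps.
Elena starts after Mateo ends, so Mateo has no further overlaps.
Lucia starts after Elena ends, so Elena has no further overlaps.
Felix starts after Lucia ends, so Lucia has no further overlaps.
Mei starts after Felix ends, so Felix has no further overlaps.
Amara starts after Mei ends, so Mei has no further overlaps.
Omar starts after Amara ends.
Every pair is clear; the schedule has no overlaps.

Yes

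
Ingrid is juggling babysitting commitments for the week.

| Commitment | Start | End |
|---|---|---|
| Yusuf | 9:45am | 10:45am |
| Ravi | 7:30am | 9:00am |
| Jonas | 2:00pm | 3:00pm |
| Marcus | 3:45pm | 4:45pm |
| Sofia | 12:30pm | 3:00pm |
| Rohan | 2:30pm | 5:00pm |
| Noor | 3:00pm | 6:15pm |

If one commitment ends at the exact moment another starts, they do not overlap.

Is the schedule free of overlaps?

Two intervals overlap when each starts before the other ends.
Sorted by start: Ravi, Yusuf, Sofia, Jonas, Rohan, Noor, Marcus.
Yusuf starts after Ravi ends — done with Ravi.
Sofia starts after Yusuf ends — done with Yusuf.
Jonas starts before Sofia ends → Sofia and Jonas overlap.
That's a conflict, so the schedule is not conflict-free.

No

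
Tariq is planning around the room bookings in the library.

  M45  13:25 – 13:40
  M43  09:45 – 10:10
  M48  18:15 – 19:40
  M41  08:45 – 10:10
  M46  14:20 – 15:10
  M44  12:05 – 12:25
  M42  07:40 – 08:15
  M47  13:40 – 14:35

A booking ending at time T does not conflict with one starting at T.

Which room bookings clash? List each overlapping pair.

M41 & M43, M46 & M47

Sorted by start: M42, M41, M43, M44, M45, M47, M46, M48.
M41 starts after M42 ends, so nothing later overlaps M42 either.
M43 starts before M41 ends → M41 and M43 overlap.
M44 starts after M41 ends, so nothing later overlaps M41 either.
M44 starts after M43 ends, so nothing later overlaps M43 either.
M45 starts after M44 ends, so nothing later overlaps M44 either.
M47 starts exactly when M45 ends (back-to-back, no overlap), so nothing later overlaps M45 either.
M46 starts before M47 ends → M47 and M46 overlap.
M48 starts after M47 ends.
M48 starts after M46 ends.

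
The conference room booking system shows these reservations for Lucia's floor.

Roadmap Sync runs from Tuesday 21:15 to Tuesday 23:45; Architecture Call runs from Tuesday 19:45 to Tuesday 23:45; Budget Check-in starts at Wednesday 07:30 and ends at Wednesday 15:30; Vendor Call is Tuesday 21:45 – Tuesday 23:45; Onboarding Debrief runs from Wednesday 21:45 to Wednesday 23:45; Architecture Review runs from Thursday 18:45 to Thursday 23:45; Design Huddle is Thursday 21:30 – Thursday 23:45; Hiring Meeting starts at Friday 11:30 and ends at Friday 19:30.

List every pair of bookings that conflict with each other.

Architecture Call & Roadmap Sync, Architecture Call & Vendor Call, Architecture Review & Design Huddle, Roadmap Sync & Vendor Call

Sorted by start: Architecture Call, Roadmap Sync, Vendor Call, Budget Check-in, Onboarding Debrief, Architecture Review, Design Huddle, Hiring Meeting.
Roadmap Sync starts before Architecture Call ends → Architecture Call and Roadmap Sync overlap.
Vendor Call starts before Architecture Call ends → Architecture Call and Vendor Call overlap.
Budget Check-in starts after Architecture Call ends, so nothing later overlaps Architecture Call either.
Vendor Call starts before Roadmap Sync ends → Roadmap Sync and Vendor Call overlap.
Budget Check-in starts after Roadmap Sync ends, so nothing later overlaps Roadmap Sync either.
Budget Check-in starts after Vendor Call ends, so nothing later overlaps Vendor Call either.
Onboarding Debrief starts after Budget Check-in ends, so nothing later overlaps Budget Check-in either.
Architecture Review starts after Onboarding Debrief ends, so nothing later overlaps Onboarding Debrief either.
Design Huddle starts before Architecture Review ends → Architecture Review and Design Huddle overlap.
Hiring Meeting starts after Architecture Review ends.
Hiring Meeting starts after Design Huddle ends.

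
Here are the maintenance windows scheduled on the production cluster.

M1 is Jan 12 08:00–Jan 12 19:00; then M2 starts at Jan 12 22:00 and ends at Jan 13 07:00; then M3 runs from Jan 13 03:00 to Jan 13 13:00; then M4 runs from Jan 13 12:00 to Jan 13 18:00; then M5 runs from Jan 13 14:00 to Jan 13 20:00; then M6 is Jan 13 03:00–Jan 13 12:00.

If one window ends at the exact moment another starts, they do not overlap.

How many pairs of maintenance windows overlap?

Sorted by start: M1, M2, M3, M6, M4, M5.
M2 starts after M1 ends, so M1 has no further overlaps.
M3 starts before M2 ends → M2 and M3 overlap.
M6 starts before M2 ends → M2 and M6 overlap.
M4 starts after M2 ends, so M2 has no further overlaps.
M6 starts before M3 ends → M3 and M6 overlap.
M4 starts before M3 ends → M3 and M4 overlap.
M5 starts after M3 ends.
M4 starts exactly when M6 ends (back-to-back, no overlap), so M6 has no further overlaps.
M5 starts before M4 ends → M4 and M5 overlap.
Overlapping pairs: M2 & M3, M2 & M6, M3 & M4, M3 & M6, M4 & M5 — 5 in total.

5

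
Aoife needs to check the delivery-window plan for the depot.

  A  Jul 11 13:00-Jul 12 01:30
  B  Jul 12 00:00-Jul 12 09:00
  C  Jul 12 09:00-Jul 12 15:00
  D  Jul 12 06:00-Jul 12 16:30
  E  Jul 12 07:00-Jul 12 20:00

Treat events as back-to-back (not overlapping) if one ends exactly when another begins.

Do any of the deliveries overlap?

Yes

Two intervals overlap when each starts before the other ends.
Sorted by start: A, B, D, E, C.
B starts before A ends → A and B overlap.
That's a conflict, so the schedule is not conflict-free.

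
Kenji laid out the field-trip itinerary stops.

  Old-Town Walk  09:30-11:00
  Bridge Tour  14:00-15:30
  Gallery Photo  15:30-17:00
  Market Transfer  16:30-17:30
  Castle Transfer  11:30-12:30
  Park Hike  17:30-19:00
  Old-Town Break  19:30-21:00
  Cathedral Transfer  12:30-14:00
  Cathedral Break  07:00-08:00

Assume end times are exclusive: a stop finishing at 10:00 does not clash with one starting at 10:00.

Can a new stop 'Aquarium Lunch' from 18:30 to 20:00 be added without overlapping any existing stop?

No — it overlaps Old-Town Break, Park Hike

Cathedral Break: ends 08:00 at or before Aquarium Lunch starts 18:30 → clear.
Old-Town Walk: ends 11:00 at or before Aquarium Lunch starts 18:30 → clear.
Castle Transfer: ends 12:30 at or before Aquarium Lunch starts 18:30 → clear.
Cathedral Transfer: ends 14:00 at or before Aquarium Lunch starts 18:30 → clear.
Bridge Tour: ends 15:30 at or before Aquarium Lunch starts 18:30 → clear.
Gallery Photo: ends 17:00 at or before Aquarium Lunch starts 18:30 → clear.
Market Transfer: ends 17:30 at or before Aquarium Lunch starts 18:30 → clear.
Park Hike: starts 17:30 before Aquarium Lunch ends 20:00, and ends 19:00 after Aquarium Lunch starts 18:30 → overlap.
Old-Town Break: starts 19:30 before Aquarium Lunch ends 20:00, and ends 21:00 after Aquarium Lunch starts 18:30 → overlap.
Aquarium Lunch overlaps Park Hike, Old-Town Break.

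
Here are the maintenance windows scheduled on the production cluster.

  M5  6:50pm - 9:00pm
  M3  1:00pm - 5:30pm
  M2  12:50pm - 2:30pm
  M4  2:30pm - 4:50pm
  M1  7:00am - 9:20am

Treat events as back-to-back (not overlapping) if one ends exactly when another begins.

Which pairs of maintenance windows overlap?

M2 & M3, M3 & M4

Sorted by start: M1, M2, M3, M4, M5.
M2 starts after M1 ends; M1 is clear from here.
M3 starts before M2 ends → M2 and M3 overlap.
M4 starts exactly when M2 ends (back-to-back, no overlap); M2 is clear from here.
M4 starts before M3 ends → M3 and M4 overlap.
M5 starts after M3 ends.
M5 starts after M4 ends.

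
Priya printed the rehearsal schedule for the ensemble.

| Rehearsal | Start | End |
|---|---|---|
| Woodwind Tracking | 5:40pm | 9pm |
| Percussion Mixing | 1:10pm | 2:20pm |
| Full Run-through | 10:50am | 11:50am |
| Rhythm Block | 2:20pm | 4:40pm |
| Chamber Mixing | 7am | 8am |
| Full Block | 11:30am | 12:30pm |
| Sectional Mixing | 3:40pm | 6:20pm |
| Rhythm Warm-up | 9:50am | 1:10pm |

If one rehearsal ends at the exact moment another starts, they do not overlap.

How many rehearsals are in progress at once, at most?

Walk through starts and ends in time order (an end at T is processed before a start at T):
7am start Chamber Mixing → 1
8am end Chamber Mixing → 0
9:50am start Rhythm Warm-up → 1
10:50am start Full Run-through → 2
11:30am start Full Block → 3
11:50am end Full Run-through → 2
12:30pm end Full Block → 1
1:10pm end Rhythm Warm-up → 0
1:10pm start Percussion Mixing → 1
2:20pm end Percussion Mixing → 0
2:20pm start Rhythm Block → 1
3:40pm start Sectional Mixing → 2
4:40pm end Rhythm Block → 1
5:40pm start Woodwind Tracking → 2
6:20pm end Sectional Mixing → 1
9pm end Woodwind Tracking → 0
Peak is 3, at 11:30am (Full Block, Full Run-through, Rhythm Warm-up).

3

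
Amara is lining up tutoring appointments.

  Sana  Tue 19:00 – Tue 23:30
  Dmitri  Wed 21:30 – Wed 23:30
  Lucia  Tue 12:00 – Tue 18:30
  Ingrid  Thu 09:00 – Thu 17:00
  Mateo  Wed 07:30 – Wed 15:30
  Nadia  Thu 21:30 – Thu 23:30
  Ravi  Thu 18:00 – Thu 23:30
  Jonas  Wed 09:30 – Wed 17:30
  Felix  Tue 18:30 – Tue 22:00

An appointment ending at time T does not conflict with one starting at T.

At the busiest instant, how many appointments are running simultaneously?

Sort all start/end points and keep a running count:
Tue 12:00 start Lucia → 1
Tue 18:30 end Lucia → 0
Tue 18:30 start Felix → 1
Tue 19:00 start Sana → 2
Tue 22:00 end Felix → 1
Tue 23:30 end Sana → 0
Wed 07:30 start Mateo → 1
Wed 09:30 start Jonas → 2
Wed 15:30 end Mateo → 1
Wed 17:30 end Jonas → 0
Wed 21:30 start Dmitri → 1
Wed 23:30 end Dmitri → 0
Thu 09:00 start Ingrid → 1
Thu 17:00 end Ingrid → 0
Thu 18:00 start Ravi → 1
Thu 21:30 start Nadia → 2
Thu 23:30 end Nadia → 1
Thu 23:30 end Ravi → 0
Peak is 2, at Tue 19:00 (Felix, Sana).

2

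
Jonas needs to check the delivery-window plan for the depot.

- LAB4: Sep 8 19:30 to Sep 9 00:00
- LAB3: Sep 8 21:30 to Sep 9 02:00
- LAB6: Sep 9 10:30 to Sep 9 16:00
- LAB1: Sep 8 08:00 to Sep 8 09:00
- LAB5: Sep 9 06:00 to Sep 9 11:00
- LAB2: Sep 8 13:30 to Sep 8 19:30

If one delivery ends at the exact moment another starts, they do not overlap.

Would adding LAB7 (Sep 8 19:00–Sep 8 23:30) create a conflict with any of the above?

Yes — it overlaps LAB2, LAB3, LAB4

LAB1: ends Sep 8 09:00 at or before LAB7 starts Sep 8 19:00 → clear.
LAB2: starts Sep 8 13:30 before LAB7 ends Sep 8 23:30, and ends Sep 8 19:30 after LAB7 starts Sep 8 19:00 → overlap.
LAB4: starts Sep 8 19:30 before LAB7 ends Sep 8 23:30, and ends Sep 9 00:00 after LAB7 starts Sep 8 19:00 → overlap.
LAB3: starts Sep 8 21:30 before LAB7 ends Sep 8 23:30, and ends Sep 9 02:00 after LAB7 starts Sep 8 19:00 → overlap.
LAB5: starts Sep 9 06:00 at or after LAB7 ends Sep 8 23:30 → clear.
LAB6: starts Sep 9 10:30 at or after LAB7 ends Sep 8 23:30 → clear.
LAB7 overlaps LAB2, LAB3, LAB4.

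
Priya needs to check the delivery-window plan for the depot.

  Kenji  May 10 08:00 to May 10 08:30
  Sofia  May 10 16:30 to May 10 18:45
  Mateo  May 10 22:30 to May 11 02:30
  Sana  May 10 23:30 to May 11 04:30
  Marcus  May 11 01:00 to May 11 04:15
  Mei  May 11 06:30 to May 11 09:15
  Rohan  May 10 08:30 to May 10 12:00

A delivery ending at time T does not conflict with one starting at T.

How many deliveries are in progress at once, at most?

Sweep the timeline, counting +1 at each start and −1 at each end (ends before starts at a tie):
May 10 08:00 start Kenji → 1
May 10 08:30 end Kenji → 0
May 10 08:30 start Rohan → 1
May 10 12:00 end Rohan → 0
May 10 16:30 start Sofia → 1
May 10 18:45 end Sofia → 0
May 10 22:30 start Mateo → 1
May 10 23:30 start Sana → 2
May 11 01:00 start Marcus → 3
May 11 02:30 end Mateo → 2
May 11 04:15 end Marcus → 1
May 11 04:30 end Sana → 0
May 11 06:30 start Mei → 1
May 11 09:15 end Mei → 0
Peak is 3, at May 11 01:00 (Marcus, Mateo, Sana).

3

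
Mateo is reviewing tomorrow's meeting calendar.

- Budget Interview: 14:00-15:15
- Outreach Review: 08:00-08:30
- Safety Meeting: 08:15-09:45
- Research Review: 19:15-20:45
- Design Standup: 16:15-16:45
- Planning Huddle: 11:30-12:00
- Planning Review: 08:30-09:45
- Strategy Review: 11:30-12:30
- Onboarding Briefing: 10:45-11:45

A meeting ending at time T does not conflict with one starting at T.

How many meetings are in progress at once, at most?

Sort all start/end points and keep a running count:
08:00 start Outreach Review → 1
08:15 start Safety Meeting → 2
08:30 end Outreach Review → 1
08:30 start Planning Review → 2
09:45 end Planning Review → 1
09:45 end Safety Meeting → 0
10:45 start Onboarding Briefing → 1
11:30 start Planning Huddle → 2
11:30 start Strategy Review → 3
11:45 end Onboarding Briefing → 2
12:00 end Planning Huddle → 1
12:30 end Strategy Review → 0
14:00 start Budget Interview → 1
15:15 end Budget Interview → 0
16:15 start Design Standup → 1
16:45 end Design Standup → 0
19:15 start Research Review → 1
20:45 end Research Review → 0
Peak is 3, at 11:30 (Onboarding Briefing, Planning Huddle, Strategy Review).

3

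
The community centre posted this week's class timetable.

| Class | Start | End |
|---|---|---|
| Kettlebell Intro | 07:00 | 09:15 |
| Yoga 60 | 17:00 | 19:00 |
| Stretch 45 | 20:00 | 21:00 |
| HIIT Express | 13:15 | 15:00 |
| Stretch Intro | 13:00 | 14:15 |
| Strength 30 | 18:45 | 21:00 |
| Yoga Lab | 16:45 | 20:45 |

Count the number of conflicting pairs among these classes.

6

Sorted by start: Kettlebell Intro, Stretch Intro, HIIT Express, Yoga Lab, Yoga 60, Strength 30, Stretch 45.
Stretch Intro starts after Kettlebell Intro ends — done with Kettlebell Intro.
HIIT Express starts before Stretch Intro ends → Stretch Intro and HIIT Express overlap.
Yoga Lab starts after Stretch Intro ends — done with Stretch Intro.
Yoga Lab starts after HIIT Express ends — done with HIIT Express.
Yoga 60 starts before Yoga Lab ends → Yoga Lab and Yoga 60 overlap.
Strength 30 starts before Yoga Lab ends → Yoga Lab and Strength 30 overlap.
Stretch 45 starts before Yoga Lab ends → Yoga Lab and Stretch 45 overlap.
Strength 30 starts before Yoga 60 ends → Yoga 60 and Strength 30 overlap.
Stretch 45 starts after Yoga 60 ends.
Stretch 45 starts before Strength 30 ends → Strength 30 and Stretch 45 overlap.
Overlapping pairs: HIIT Express & Stretch Intro, Strength 30 & Stretch 45, Strength 30 & Yoga 60, Strength 30 & Yoga Lab, Stretch 45 & Yoga Lab, Yoga 60 & Yoga Lab — 6 in total.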